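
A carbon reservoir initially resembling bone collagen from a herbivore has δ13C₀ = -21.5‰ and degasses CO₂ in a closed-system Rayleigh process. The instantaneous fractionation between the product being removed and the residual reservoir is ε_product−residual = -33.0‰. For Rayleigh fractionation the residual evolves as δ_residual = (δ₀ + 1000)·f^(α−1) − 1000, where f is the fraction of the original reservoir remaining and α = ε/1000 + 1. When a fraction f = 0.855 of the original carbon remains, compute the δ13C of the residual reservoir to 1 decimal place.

-16.4‰

Rayleigh residual: δ_res = (δ₀ + 1000)·f^(α−1) − 1000
α = ε/1000 + 1 = 0.96700, so α − 1 = -0.03300
f^(α−1) = 0.855^(-0.03300) = 1.005183
δ_res = (-21.5 + 1000) × 1.005183 − 1000 = 983.572 − 1000 = -16.43‰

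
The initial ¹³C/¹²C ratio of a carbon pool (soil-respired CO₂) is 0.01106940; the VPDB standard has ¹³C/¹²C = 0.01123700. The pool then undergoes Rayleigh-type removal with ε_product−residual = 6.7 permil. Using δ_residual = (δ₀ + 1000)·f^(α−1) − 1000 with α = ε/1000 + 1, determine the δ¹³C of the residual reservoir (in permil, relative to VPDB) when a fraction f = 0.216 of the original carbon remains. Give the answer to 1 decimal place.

δ₀ = (0.01106940/0.01123700 − 1)×1000 = (0.985085 − 1)×1000 = -14.915 permil
α − 1 = ε/1000 = 0.0067
f^(α−1) = 0.216^(0.0067) = 0.989785
δ_res = (-14.915 + 1000) × 0.989785 − 1000 = 975.022 − 1000 = -24.98 permil

-25.0 permil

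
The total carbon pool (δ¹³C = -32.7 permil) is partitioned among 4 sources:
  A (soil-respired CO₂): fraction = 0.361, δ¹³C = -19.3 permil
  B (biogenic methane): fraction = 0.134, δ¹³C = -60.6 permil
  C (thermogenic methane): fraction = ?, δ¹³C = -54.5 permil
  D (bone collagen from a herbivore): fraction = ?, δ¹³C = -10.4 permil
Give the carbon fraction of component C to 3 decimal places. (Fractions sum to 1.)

Let f_C and f_D be the unknown fractions; fractions sum to 1 so f_C + f_D = 0.505.
Mass balance: Σ fᵢ·δᵢ = δ_bulk ⇒ f_C·(-54.5) + f_D·(-10.4) = -32.7 − (-15.088) = -17.612
Substitute f_D = 0.505 − f_C:
f_C·(-54.5 − -10.4) = -17.612 − 0.505×(-10.4) = -12.360
f_C = -12.360 / -44.1 = 0.2803

0.280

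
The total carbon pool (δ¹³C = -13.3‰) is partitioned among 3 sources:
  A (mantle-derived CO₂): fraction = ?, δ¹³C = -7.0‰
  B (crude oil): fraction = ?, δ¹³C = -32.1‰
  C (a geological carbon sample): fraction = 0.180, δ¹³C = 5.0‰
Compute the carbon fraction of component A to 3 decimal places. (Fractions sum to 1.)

Let f_A and f_B be the unknown fractions; fractions sum to 1 so f_A + f_B = 0.820.
Mass balance: Σ fᵢ·δᵢ = δ_bulk ⇒ f_A·(-7.0) + f_B·(-32.1) = -13.3 − (0.900) = -14.200
Substitute f_B = 0.820 − f_A:
f_A·(-7.0 − -32.1) = -14.200 − 0.820×(-32.1) = 12.122
f_A = 12.122 / 25.1 = 0.4829

0.483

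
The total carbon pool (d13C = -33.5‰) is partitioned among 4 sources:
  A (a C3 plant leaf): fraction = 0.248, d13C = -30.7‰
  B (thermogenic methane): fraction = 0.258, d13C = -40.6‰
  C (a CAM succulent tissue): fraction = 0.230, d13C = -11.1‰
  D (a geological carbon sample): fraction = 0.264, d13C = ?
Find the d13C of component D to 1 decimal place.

Isotope mass balance: δ_bulk = Σ fᵢ·δᵢ.
-33.5 = 0.248×(-30.7) + 0.258×(-40.6) + 0.230×(-11.1) + 0.264×δ_D
0.264·δ_D = -33.5 − (-20.641) = -12.859
δ_D = -12.859 / 0.264 = -48.71‰

-48.7‰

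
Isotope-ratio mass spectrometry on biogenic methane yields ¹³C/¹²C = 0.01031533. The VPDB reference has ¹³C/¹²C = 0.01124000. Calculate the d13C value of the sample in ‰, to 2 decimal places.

d13C = (R_sample / R_standard − 1) × 1000
R_sample / R_standard = 0.01031533 / 0.01124000 = 0.917734
d13C = (0.917734 − 1) × 1000 = -82.266‰

-82.27‰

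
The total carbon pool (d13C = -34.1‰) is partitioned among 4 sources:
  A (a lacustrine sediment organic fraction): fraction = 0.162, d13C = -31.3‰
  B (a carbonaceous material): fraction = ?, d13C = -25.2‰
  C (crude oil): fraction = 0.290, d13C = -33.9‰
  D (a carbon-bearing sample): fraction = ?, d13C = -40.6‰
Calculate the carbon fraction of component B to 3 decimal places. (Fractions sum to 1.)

0.198

Let f_B and f_D be the unknown fractions; fractions sum to 1 so f_B + f_D = 0.548.
Mass balance: Σ fᵢ·δᵢ = δ_bulk ⇒ f_B·(-25.2) + f_D·(-40.6) = -34.1 − (-14.902) = -19.198
Substitute f_D = 0.548 − f_B:
f_B·(-25.2 − -40.6) = -19.198 − 0.548×(-40.6) = 3.050
f_B = 3.050 / 15.4 = 0.1981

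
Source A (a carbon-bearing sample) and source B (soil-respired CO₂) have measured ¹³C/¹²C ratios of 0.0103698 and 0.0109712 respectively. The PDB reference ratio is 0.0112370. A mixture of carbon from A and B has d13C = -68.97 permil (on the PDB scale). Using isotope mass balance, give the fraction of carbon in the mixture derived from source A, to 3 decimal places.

0.847

δ_A = (0.0103698/0.0112370 − 1)×1000 = (0.922826 − 1)×1000 = -77.174 permil
δ_B = (0.0109712/0.0112370 − 1)×1000 = (0.976346 − 1)×1000 = -23.654 permil
f_A = (δ_mix − δ_B)/(δ_A − δ_B) = (-68.97 − (-23.654))/(-77.174 − (-23.654))
f_A = -45.316 / -53.520 = 0.8467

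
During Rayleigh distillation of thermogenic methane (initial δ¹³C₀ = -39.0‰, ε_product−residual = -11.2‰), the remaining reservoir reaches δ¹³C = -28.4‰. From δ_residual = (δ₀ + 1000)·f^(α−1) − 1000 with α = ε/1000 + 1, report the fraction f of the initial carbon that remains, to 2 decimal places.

0.38

α − 1 = ε/1000 = -0.0112
(δ_res + 1000)/(δ₀ + 1000) = (-28.4 + 1000)/(-39.0 + 1000) = 971.6/961.0 = 1.011030
f = 1.011030^(1/-0.0112) = exp(ln(1.011030)/-0.0112) = exp(0.01097/-0.0112)
f = exp(-0.9794) = 0.3755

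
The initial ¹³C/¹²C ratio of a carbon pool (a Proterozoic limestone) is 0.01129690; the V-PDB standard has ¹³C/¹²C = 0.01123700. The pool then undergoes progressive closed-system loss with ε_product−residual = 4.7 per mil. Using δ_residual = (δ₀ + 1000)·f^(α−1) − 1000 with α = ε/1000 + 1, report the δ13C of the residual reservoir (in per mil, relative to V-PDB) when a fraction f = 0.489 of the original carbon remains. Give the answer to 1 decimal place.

2.0 per mil

δ₀ = (0.01129690/0.01123700 − 1)×1000 = (1.005331 − 1)×1000 = 5.331 per mil
α − 1 = ε/1000 = 0.0047
f^(α−1) = 0.489^(0.0047) = 0.996643
δ_res = (5.331 + 1000) × 0.996643 − 1000 = 1001.956 − 1000 = 1.96 per mil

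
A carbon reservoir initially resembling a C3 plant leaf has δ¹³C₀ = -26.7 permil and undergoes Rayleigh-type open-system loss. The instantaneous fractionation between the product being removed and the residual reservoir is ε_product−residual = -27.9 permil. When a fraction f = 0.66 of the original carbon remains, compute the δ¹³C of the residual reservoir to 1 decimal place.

Rayleigh residual: δ_res = (δ₀ + 1000)·f^(α−1) − 1000
α = ε/1000 + 1 = 0.97210, so α − 1 = -0.02790
f^(α−1) = 0.66^(-0.02790) = 1.011660
δ_res = (-26.7 + 1000) × 1.011660 − 1000 = 984.649 − 1000 = -15.35 permil

-15.4 permil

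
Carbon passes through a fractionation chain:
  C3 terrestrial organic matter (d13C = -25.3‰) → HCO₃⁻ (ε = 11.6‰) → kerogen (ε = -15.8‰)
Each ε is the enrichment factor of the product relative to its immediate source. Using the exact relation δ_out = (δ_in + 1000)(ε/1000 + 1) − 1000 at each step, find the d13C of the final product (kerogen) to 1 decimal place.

-29.6‰

step 1: δ = (-25.30 + 1000)·(11.6/1000 + 1) − 1000 = -13.99‰
step 2: δ = (-13.99 + 1000)·(-15.8/1000 + 1) − 1000 = -29.57‰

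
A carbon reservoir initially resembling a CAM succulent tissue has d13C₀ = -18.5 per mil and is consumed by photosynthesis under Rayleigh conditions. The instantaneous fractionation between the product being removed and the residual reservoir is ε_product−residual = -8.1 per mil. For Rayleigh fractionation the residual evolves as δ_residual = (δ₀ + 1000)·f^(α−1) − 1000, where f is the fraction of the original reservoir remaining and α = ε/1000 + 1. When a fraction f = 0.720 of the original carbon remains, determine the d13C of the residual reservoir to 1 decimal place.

-15.9 per mil

Rayleigh residual: δ_res = (δ₀ + 1000)·f^(α−1) − 1000
α = ε/1000 + 1 = 0.99190, so α − 1 = -0.00810
f^(α−1) = 0.720^(-0.00810) = 1.002664
δ_res = (-18.5 + 1000) × 1.002664 − 1000 = 984.115 − 1000 = -15.88 per mil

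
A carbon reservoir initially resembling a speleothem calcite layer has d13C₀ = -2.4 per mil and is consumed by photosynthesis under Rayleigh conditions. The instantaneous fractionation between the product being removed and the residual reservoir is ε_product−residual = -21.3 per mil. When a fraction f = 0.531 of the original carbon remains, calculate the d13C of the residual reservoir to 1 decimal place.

11.1 per mil

Rayleigh residual: δ_res = (δ₀ + 1000)·f^(α−1) − 1000
α = ε/1000 + 1 = 0.97870, so α − 1 = -0.02130
f^(α−1) = 0.531^(-0.02130) = 1.013574
δ_res = (-2.4 + 1000) × 1.013574 − 1000 = 1011.141 − 1000 = 11.14 per mil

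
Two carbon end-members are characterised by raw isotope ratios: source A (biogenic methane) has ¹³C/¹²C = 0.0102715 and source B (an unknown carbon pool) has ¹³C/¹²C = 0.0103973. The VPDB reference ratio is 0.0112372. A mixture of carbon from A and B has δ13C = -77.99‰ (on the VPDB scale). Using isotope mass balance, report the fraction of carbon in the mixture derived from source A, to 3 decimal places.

0.290

δ_A = (0.0102715/0.0112372 − 1)×1000 = (0.914062 − 1)×1000 = -85.938‰
δ_B = (0.0103973/0.0112372 − 1)×1000 = (0.925257 − 1)×1000 = -74.743‰
f_A = (δ_mix − δ_B)/(δ_A − δ_B) = (-77.99 − (-74.743))/(-85.938 − (-74.743))
f_A = -3.247 / -11.195 = 0.2901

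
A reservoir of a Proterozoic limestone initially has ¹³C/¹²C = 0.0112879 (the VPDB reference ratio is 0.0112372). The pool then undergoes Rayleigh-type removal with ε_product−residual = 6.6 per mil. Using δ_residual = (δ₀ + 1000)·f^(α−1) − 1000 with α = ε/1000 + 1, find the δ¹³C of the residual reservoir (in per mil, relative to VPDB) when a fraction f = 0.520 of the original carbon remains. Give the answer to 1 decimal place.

δ₀ = (0.0112879/0.0112372 − 1)×1000 = (1.004512 − 1)×1000 = 4.512 per mil
α − 1 = ε/1000 = 0.0066
f^(α−1) = 0.520^(0.0066) = 0.995693
δ_res = (4.512 + 1000) × 0.995693 − 1000 = 1000.186 − 1000 = 0.19 per mil

0.2 per mil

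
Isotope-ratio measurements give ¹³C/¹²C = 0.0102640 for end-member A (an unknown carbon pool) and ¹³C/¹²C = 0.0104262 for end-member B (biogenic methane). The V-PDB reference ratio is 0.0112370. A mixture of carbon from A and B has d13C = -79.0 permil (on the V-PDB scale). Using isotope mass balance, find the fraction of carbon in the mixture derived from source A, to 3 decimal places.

δ_A = (0.0102640/0.0112370 − 1)×1000 = (0.913411 − 1)×1000 = -86.589 permil
δ_B = (0.0104262/0.0112370 − 1)×1000 = (0.927846 − 1)×1000 = -72.154 permil
f_A = (δ_mix − δ_B)/(δ_A − δ_B) = (-79.0 − (-72.154))/(-86.589 − (-72.154))
f_A = -6.846 / -14.434 = 0.4742

0.474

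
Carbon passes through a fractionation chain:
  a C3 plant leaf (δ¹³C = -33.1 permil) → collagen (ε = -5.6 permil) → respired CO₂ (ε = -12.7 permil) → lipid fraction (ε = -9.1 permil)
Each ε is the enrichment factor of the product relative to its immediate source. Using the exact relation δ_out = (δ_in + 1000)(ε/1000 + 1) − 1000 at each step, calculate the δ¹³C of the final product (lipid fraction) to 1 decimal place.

step 1: δ = (-33.10 + 1000)·(-5.6/1000 + 1) − 1000 = -38.51 permil
step 2: δ = (-38.51 + 1000)·(-12.7/1000 + 1) − 1000 = -50.73 permil
step 3: δ = (-50.73 + 1000)·(-9.1/1000 + 1) − 1000 = -59.36 permil

-59.4 permil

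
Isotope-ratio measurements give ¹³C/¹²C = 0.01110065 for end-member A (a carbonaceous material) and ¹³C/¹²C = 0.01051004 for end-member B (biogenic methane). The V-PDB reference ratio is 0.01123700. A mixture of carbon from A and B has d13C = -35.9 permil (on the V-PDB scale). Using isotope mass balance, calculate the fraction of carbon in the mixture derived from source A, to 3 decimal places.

δ_A = (0.01110065/0.01123700 − 1)×1000 = (0.987866 − 1)×1000 = -12.134 permil
δ_B = (0.01051004/0.01123700 − 1)×1000 = (0.935307 − 1)×1000 = -64.693 permil
f_A = (δ_mix − δ_B)/(δ_A − δ_B) = (-35.9 − (-64.693))/(-12.134 − (-64.693))
f_A = 28.793 / 52.559 = 0.5478

0.548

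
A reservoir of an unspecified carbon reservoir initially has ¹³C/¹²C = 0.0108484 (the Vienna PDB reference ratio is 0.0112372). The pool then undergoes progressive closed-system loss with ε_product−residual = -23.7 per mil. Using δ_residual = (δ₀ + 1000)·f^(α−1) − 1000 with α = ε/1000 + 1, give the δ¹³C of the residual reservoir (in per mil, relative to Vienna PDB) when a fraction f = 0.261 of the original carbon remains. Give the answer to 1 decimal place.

-3.4 per mil

δ₀ = (0.0108484/0.0112372 − 1)×1000 = (0.965401 − 1)×1000 = -34.599 per mil
α − 1 = ε/1000 = -0.0237
f^(α−1) = 0.261^(-0.0237) = 1.032347
δ_res = (-34.599 + 1000) × 1.032347 − 1000 = 996.628 − 1000 = -3.37 per mil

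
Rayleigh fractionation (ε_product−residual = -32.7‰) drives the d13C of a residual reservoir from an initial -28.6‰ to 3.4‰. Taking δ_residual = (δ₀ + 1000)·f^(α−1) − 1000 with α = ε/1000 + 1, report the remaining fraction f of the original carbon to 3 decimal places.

α − 1 = ε/1000 = -0.0327
(δ_res + 1000)/(δ₀ + 1000) = (3.4 + 1000)/(-28.6 + 1000) = 1003.4/971.4 = 1.032942
f = 1.032942^(1/-0.0327) = exp(ln(1.032942)/-0.0327) = exp(0.03241/-0.0327)
f = exp(-0.9912) = 0.3711

0.371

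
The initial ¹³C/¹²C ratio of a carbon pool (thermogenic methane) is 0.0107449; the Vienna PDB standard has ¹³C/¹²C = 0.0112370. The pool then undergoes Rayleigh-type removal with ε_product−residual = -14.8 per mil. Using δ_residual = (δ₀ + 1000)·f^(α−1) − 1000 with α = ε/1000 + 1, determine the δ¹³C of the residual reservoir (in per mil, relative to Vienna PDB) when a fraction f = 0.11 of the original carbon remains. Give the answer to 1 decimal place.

δ₀ = (0.0107449/0.0112370 − 1)×1000 = (0.956207 − 1)×1000 = -43.793 per mil
α − 1 = ε/1000 = -0.0148
f^(α−1) = 0.11^(-0.0148) = 1.033207
δ_res = (-43.793 + 1000) × 1.033207 − 1000 = 987.960 − 1000 = -12.04 per mil

-12.0 per mil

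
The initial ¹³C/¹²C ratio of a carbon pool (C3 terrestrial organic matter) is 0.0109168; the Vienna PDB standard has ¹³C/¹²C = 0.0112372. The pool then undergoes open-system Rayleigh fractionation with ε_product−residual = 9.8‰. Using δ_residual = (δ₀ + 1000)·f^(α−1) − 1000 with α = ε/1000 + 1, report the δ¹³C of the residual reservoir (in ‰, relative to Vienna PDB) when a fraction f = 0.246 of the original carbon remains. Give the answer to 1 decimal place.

δ₀ = (0.0109168/0.0112372 − 1)×1000 = (0.971488 − 1)×1000 = -28.512‰
α − 1 = ε/1000 = 0.0098
f^(α−1) = 0.246^(0.0098) = 0.986350
δ_res = (-28.512 + 1000) × 0.986350 − 1000 = 958.227 − 1000 = -41.77‰

-41.8‰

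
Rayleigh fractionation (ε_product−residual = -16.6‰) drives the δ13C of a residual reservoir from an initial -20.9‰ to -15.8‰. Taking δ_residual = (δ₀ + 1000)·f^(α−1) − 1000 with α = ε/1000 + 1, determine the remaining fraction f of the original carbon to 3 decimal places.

α − 1 = ε/1000 = -0.0166
(δ_res + 1000)/(δ₀ + 1000) = (-15.8 + 1000)/(-20.9 + 1000) = 984.2/979.1 = 1.005209
f = 1.005209^(1/-0.0166) = exp(ln(1.005209)/-0.0166) = exp(0.00520/-0.0166)
f = exp(-0.3130) = 0.7313

0.731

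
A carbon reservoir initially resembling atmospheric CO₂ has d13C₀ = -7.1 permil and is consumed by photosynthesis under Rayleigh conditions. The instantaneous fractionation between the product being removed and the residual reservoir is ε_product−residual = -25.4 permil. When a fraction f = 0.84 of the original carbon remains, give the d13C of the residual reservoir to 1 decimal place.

-2.7 permil

Rayleigh residual: δ_res = (δ₀ + 1000)·f^(α−1) − 1000
α = ε/1000 + 1 = 0.97460, so α − 1 = -0.02540
f^(α−1) = 0.84^(-0.02540) = 1.004438
δ_res = (-7.1 + 1000) × 1.004438 − 1000 = 997.307 − 1000 = -2.69 permil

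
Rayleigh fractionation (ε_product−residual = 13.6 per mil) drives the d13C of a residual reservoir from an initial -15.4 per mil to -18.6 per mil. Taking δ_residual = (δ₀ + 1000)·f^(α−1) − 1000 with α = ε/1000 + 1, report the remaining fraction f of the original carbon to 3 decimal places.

0.787

α − 1 = ε/1000 = 0.0136
(δ_res + 1000)/(δ₀ + 1000) = (-18.6 + 1000)/(-15.4 + 1000) = 981.4/984.6 = 0.996750
f = 0.996750^(1/0.0136) = exp(ln(0.996750)/0.0136) = exp(-0.00326/0.0136)
f = exp(-0.2394) = 0.7871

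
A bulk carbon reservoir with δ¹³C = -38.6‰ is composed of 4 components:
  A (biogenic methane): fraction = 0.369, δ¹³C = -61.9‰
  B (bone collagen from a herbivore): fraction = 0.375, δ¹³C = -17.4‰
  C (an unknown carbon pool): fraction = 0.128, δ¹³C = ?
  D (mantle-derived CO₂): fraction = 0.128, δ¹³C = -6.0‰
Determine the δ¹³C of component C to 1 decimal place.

-66.1‰

Isotope mass balance: δ_bulk = Σ fᵢ·δᵢ.
-38.6 = 0.369×(-61.9) + 0.375×(-17.4) + 0.128×δ_C + 0.128×(-6.0)
0.128·δ_C = -38.6 − (-30.134) = -8.466
δ_C = -8.466 / 0.128 = -66.14‰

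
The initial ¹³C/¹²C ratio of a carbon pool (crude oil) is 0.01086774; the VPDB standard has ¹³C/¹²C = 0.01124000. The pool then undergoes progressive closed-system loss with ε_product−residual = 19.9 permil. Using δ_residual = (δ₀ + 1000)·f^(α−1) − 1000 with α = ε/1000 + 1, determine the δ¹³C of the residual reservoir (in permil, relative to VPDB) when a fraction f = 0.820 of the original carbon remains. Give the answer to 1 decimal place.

-36.9 permil

δ₀ = (0.01086774/0.01124000 − 1)×1000 = (0.966881 − 1)×1000 = -33.119 permil
α − 1 = ε/1000 = 0.0199
f^(α−1) = 0.820^(0.0199) = 0.996059
δ_res = (-33.119 + 1000) × 0.996059 − 1000 = 963.070 − 1000 = -36.93 permil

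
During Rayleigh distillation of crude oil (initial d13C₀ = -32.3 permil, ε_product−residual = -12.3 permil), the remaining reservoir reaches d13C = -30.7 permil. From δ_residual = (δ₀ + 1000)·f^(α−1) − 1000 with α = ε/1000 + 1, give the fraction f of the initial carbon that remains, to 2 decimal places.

α − 1 = ε/1000 = -0.0123
(δ_res + 1000)/(δ₀ + 1000) = (-30.7 + 1000)/(-32.3 + 1000) = 969.3/967.7 = 1.001653
f = 1.001653^(1/-0.0123) = exp(ln(1.001653)/-0.0123) = exp(0.00165/-0.0123)
f = exp(-0.1343) = 0.8743

0.87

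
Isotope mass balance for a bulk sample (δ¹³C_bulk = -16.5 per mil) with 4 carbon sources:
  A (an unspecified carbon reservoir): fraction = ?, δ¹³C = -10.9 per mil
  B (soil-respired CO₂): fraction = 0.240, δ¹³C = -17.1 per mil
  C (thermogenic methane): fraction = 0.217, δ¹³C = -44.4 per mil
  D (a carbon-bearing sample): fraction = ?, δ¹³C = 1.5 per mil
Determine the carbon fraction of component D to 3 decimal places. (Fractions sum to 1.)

Let f_D and f_A be the unknown fractions; fractions sum to 1 so f_D + f_A = 0.543.
Mass balance: Σ fᵢ·δᵢ = δ_bulk ⇒ f_D·(1.5) + f_A·(-10.9) = -16.5 − (-13.739) = -2.761
Substitute f_A = 0.543 − f_D:
f_D·(1.5 − -10.9) = -2.761 − 0.543×(-10.9) = 3.158
f_D = 3.158 / 12.4 = 0.2546

0.255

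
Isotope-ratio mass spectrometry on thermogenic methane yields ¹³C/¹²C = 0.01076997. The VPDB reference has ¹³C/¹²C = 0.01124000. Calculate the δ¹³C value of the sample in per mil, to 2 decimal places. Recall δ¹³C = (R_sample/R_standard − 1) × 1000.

-41.82 per mil

δ¹³C = (R_sample / R_standard − 1) × 1000
R_sample / R_standard = 0.01076997 / 0.01124000 = 0.958182
δ¹³C = (0.958182 − 1) × 1000 = -41.818 per mil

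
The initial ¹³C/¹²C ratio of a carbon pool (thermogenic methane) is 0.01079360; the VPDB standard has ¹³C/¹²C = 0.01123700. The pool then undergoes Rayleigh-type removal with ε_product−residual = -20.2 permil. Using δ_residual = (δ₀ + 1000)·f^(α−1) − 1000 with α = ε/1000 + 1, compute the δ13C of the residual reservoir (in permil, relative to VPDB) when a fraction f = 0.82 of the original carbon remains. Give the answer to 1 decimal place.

δ₀ = (0.01079360/0.01123700 − 1)×1000 = (0.960541 − 1)×1000 = -39.459 permil
α − 1 = ε/1000 = -0.0202
f^(α−1) = 0.82^(-0.0202) = 1.004017
δ_res = (-39.459 + 1000) × 1.004017 − 1000 = 964.399 − 1000 = -35.60 permil

-35.6 permil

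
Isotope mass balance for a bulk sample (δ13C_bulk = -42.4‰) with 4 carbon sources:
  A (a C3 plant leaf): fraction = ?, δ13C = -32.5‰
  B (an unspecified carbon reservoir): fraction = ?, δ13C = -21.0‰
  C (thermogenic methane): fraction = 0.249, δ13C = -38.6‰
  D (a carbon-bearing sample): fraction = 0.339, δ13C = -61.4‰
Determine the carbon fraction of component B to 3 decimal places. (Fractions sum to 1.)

Let f_B and f_A be the unknown fractions; fractions sum to 1 so f_B + f_A = 0.412.
Mass balance: Σ fᵢ·δᵢ = δ_bulk ⇒ f_B·(-21.0) + f_A·(-32.5) = -42.4 − (-30.426) = -11.974
Substitute f_A = 0.412 − f_B:
f_B·(-21.0 − -32.5) = -11.974 − 0.412×(-32.5) = 1.416
f_B = 1.416 / 11.5 = 0.1231

0.123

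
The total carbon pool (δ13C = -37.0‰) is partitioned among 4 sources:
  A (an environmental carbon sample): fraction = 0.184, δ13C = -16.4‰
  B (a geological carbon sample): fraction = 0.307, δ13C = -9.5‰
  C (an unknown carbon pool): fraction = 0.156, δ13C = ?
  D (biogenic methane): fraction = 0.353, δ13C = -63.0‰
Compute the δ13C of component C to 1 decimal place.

Isotope mass balance: δ_bulk = Σ fᵢ·δᵢ.
-37.0 = 0.184×(-16.4) + 0.307×(-9.5) + 0.156×δ_C + 0.353×(-63.0)
0.156·δ_C = -37.0 − (-28.173) = -8.827
δ_C = -8.827 / 0.156 = -56.58‰

-56.6‰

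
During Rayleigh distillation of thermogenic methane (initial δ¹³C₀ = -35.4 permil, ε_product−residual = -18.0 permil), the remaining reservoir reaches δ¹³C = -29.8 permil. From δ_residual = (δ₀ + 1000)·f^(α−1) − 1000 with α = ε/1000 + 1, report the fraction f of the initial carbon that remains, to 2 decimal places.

0.72

α − 1 = ε/1000 = -0.0180
(δ_res + 1000)/(δ₀ + 1000) = (-29.8 + 1000)/(-35.4 + 1000) = 970.2/964.6 = 1.005806
f = 1.005806^(1/-0.0180) = exp(ln(1.005806)/-0.0180) = exp(0.00579/-0.0180)
f = exp(-0.3216) = 0.7250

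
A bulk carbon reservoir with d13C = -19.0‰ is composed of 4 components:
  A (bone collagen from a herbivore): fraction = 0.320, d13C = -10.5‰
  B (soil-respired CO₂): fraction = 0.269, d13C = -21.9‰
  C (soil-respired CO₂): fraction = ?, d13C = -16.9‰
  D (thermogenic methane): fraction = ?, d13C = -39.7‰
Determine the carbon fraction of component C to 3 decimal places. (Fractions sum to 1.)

0.288

Let f_C and f_D be the unknown fractions; fractions sum to 1 so f_C + f_D = 0.411.
Mass balance: Σ fᵢ·δᵢ = δ_bulk ⇒ f_C·(-16.9) + f_D·(-39.7) = -19.0 − (-9.251) = -9.749
Substitute f_D = 0.411 − f_C:
f_C·(-16.9 − -39.7) = -9.749 − 0.411×(-39.7) = 6.568
f_C = 6.568 / 22.8 = 0.2881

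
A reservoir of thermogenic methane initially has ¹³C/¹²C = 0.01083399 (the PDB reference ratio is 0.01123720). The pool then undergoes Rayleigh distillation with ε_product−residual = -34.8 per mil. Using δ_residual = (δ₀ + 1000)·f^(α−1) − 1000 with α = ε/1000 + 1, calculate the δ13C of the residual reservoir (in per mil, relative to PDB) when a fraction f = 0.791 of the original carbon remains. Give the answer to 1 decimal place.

-28.0 per mil

δ₀ = (0.01083399/0.01123720 − 1)×1000 = (0.964118 − 1)×1000 = -35.882 per mil
α − 1 = ε/1000 = -0.0348
f^(α−1) = 0.791^(-0.0348) = 1.008192
δ_res = (-35.882 + 1000) × 1.008192 − 1000 = 972.017 − 1000 = -27.98 per mil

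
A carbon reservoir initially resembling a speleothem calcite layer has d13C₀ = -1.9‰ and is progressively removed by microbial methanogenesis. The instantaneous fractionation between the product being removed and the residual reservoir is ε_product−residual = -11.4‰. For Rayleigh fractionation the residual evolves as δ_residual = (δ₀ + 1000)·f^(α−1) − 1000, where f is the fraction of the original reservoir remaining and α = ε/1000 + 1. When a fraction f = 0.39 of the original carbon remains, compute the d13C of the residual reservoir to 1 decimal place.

Rayleigh residual: δ_res = (δ₀ + 1000)·f^(α−1) − 1000
α = ε/1000 + 1 = 0.98860, so α − 1 = -0.01140
f^(α−1) = 0.39^(-0.01140) = 1.010792
δ_res = (-1.9 + 1000) × 1.010792 − 1000 = 1008.872 − 1000 = 8.87‰

8.9‰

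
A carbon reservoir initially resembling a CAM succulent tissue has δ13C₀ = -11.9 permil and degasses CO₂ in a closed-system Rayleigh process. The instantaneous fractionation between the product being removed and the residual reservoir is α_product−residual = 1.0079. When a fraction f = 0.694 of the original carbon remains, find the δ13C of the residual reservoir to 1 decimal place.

Rayleigh residual: δ_res = (δ₀ + 1000)·f^(α−1) − 1000
α − 1 = 0.00790
f^(α−1) = 0.694^(0.00790) = 0.997118
δ_res = (-11.9 + 1000) × 0.997118 − 1000 = 985.253 − 1000 = -14.75 permil

-14.7 permil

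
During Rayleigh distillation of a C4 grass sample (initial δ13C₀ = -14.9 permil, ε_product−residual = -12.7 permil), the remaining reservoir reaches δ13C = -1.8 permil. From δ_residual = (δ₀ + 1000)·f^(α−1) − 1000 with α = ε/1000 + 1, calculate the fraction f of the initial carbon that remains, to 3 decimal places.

0.353

α − 1 = ε/1000 = -0.0127
(δ_res + 1000)/(δ₀ + 1000) = (-1.8 + 1000)/(-14.9 + 1000) = 998.2/985.1 = 1.013298
f = 1.013298^(1/-0.0127) = exp(ln(1.013298)/-0.0127) = exp(0.01321/-0.0127)
f = exp(-1.0402) = 0.3534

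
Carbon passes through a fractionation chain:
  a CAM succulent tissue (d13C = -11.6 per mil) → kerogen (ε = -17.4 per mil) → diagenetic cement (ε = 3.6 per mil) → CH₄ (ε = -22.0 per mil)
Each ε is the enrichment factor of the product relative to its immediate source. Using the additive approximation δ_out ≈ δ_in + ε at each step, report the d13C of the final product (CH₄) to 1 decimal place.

step 1: δ ≈ -11.6 + (-17.4) = -29.0 per mil
step 2: δ ≈ -29.0 + (3.6) = -25.4 per mil
step 3: δ ≈ -25.4 + (-22.0) = -47.4 per mil

-47.4 per mil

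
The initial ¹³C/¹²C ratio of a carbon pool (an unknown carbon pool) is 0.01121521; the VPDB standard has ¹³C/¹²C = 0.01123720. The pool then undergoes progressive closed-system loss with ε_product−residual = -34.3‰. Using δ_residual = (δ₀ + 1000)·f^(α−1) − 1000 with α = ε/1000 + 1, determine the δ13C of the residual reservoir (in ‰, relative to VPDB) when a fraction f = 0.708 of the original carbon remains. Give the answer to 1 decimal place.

δ₀ = (0.01121521/0.01123720 − 1)×1000 = (0.998043 − 1)×1000 = -1.957‰
α − 1 = ε/1000 = -0.0343
f^(α−1) = 0.708^(-0.0343) = 1.011915
δ_res = (-1.957 + 1000) × 1.011915 − 1000 = 1009.934 − 1000 = 9.93‰

9.9‰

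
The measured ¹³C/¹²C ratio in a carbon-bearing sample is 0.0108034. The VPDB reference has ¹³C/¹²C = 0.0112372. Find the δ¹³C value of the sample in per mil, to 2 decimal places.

δ¹³C = (R_sample / R_standard − 1) × 1000
R_sample / R_standard = 0.0108034 / 0.0112372 = 0.961396
δ¹³C = (0.961396 − 1) × 1000 = -38.604 per mil

-38.60 per mil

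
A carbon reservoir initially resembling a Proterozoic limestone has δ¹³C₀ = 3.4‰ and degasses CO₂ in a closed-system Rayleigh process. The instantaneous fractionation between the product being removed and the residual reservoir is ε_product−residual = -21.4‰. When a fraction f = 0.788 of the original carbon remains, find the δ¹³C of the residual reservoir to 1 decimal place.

Rayleigh residual: δ_res = (δ₀ + 1000)·f^(α−1) − 1000
α = ε/1000 + 1 = 0.97860, so α − 1 = -0.02140
f^(α−1) = 0.788^(-0.02140) = 1.005112
δ_res = (3.4 + 1000) × 1.005112 − 1000 = 1008.529 − 1000 = 8.53‰

8.5‰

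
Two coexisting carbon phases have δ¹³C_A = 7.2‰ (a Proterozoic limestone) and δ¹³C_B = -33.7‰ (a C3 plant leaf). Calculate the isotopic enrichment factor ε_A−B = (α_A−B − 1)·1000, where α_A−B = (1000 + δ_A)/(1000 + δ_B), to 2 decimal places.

α_A−B = (1000 + 7.2) / (1000 + -33.7) = 1007.2 / 966.3 = 1.042326
ε_A−B = (1.042326 − 1) × 1000 = 42.326‰
(The approximation ε ≈ δ_A − δ_B would give 40.9‰.)

42.33‰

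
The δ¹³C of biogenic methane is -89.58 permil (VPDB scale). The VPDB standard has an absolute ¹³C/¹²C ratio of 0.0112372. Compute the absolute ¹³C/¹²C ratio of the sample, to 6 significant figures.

0.0102306

R_sample = R_standard × (δ¹³C/1000 + 1)
R_sample = 0.0112372 × (-89.58/1000 + 1) = 0.0112372 × 0.910420
R_sample = 0.0102306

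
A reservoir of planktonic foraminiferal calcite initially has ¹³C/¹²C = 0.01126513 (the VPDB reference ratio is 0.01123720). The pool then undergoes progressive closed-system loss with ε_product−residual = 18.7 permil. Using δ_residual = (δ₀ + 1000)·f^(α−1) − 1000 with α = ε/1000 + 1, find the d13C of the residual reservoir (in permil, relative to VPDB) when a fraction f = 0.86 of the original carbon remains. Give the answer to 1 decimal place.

-0.3 permil

δ₀ = (0.01126513/0.01123720 − 1)×1000 = (1.002485 − 1)×1000 = 2.485 permil
α − 1 = ε/1000 = 0.0187
f^(α−1) = 0.86^(0.0187) = 0.997184
δ_res = (2.485 + 1000) × 0.997184 − 1000 = 999.662 − 1000 = -0.34 permil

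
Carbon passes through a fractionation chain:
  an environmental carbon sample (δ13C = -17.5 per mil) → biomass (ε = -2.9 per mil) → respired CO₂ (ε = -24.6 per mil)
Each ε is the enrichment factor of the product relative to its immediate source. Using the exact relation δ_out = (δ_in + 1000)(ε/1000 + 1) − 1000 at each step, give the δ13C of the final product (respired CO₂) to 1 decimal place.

step 1: δ = (-17.50 + 1000)·(-2.9/1000 + 1) − 1000 = -20.35 per mil
step 2: δ = (-20.35 + 1000)·(-24.6/1000 + 1) − 1000 = -44.45 per mil

-44.4 per mil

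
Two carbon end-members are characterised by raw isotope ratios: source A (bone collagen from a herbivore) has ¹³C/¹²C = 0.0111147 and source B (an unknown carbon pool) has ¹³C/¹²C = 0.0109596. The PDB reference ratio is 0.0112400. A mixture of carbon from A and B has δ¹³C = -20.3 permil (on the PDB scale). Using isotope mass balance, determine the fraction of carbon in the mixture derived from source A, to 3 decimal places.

δ_A = (0.0111147/0.0112400 − 1)×1000 = (0.988852 − 1)×1000 = -11.148 permil
δ_B = (0.0109596/0.0112400 − 1)×1000 = (0.975053 − 1)×1000 = -24.947 permil
f_A = (δ_mix − δ_B)/(δ_A − δ_B) = (-20.3 − (-24.947))/(-11.148 − (-24.947))
f_A = 4.647 / 13.799 = 0.3367

0.337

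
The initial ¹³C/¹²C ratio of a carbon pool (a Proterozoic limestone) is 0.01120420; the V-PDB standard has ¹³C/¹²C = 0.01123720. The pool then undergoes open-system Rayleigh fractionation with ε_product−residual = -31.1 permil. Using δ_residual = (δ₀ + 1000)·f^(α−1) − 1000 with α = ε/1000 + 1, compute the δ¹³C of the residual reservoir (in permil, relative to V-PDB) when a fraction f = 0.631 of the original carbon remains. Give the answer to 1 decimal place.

11.4 permil

δ₀ = (0.01120420/0.01123720 − 1)×1000 = (0.997063 − 1)×1000 = -2.937 permil
α − 1 = ε/1000 = -0.0311
f^(α−1) = 0.631^(-0.0311) = 1.014423
δ_res = (-2.937 + 1000) × 1.014423 − 1000 = 1011.444 − 1000 = 11.44 permil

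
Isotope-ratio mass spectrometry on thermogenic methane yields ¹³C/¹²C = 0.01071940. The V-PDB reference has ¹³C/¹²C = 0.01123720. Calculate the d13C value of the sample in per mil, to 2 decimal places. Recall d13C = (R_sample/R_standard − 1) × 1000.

-46.08 per mil

d13C = (R_sample / R_standard − 1) × 1000
R_sample / R_standard = 0.01071940 / 0.01123720 = 0.953921
d13C = (0.953921 − 1) × 1000 = -46.079 per mil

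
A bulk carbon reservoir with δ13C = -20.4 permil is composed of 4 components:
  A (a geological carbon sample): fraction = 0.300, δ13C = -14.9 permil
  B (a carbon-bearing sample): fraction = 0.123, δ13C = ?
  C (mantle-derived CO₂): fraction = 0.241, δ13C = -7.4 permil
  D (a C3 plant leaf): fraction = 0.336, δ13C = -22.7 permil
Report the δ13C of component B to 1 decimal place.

Isotope mass balance: δ_bulk = Σ fᵢ·δᵢ.
-20.4 = 0.300×(-14.9) + 0.123×δ_B + 0.241×(-7.4) + 0.336×(-22.7)
0.123·δ_B = -20.4 − (-13.881) = -6.519
δ_B = -6.519 / 0.123 = -53.00 permil

-53.0 permil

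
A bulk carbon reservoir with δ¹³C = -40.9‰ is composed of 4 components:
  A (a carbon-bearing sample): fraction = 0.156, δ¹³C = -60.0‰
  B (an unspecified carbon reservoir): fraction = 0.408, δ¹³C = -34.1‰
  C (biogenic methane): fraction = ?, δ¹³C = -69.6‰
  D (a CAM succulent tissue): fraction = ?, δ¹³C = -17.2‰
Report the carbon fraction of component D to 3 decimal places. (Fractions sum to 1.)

0.243

Let f_D and f_C be the unknown fractions; fractions sum to 1 so f_D + f_C = 0.436.
Mass balance: Σ fᵢ·δᵢ = δ_bulk ⇒ f_D·(-17.2) + f_C·(-69.6) = -40.9 − (-23.273) = -17.627
Substitute f_C = 0.436 − f_D:
f_D·(-17.2 − -69.6) = -17.627 − 0.436×(-69.6) = 12.718
f_D = 12.718 / 52.4 = 0.2427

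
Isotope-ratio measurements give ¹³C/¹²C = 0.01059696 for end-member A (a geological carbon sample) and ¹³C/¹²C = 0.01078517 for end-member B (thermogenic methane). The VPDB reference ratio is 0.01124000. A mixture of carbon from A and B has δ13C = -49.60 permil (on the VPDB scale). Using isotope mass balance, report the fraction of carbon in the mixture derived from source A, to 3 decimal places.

δ_A = (0.01059696/0.01124000 − 1)×1000 = (0.942790 − 1)×1000 = -57.210 permil
δ_B = (0.01078517/0.01124000 − 1)×1000 = (0.959535 − 1)×1000 = -40.465 permil
f_A = (δ_mix − δ_B)/(δ_A − δ_B) = (-49.60 − (-40.465))/(-57.210 − (-40.465))
f_A = -9.135 / -16.745 = 0.5455

0.546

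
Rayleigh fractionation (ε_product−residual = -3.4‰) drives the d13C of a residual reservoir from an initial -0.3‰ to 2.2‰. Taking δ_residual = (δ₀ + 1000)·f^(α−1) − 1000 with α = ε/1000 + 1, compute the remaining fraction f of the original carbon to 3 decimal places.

0.480

α − 1 = ε/1000 = -0.0034
(δ_res + 1000)/(δ₀ + 1000) = (2.2 + 1000)/(-0.3 + 1000) = 1002.2/999.7 = 1.002501
f = 1.002501^(1/-0.0034) = exp(ln(1.002501)/-0.0034) = exp(0.00250/-0.0034)
f = exp(-0.7346) = 0.4797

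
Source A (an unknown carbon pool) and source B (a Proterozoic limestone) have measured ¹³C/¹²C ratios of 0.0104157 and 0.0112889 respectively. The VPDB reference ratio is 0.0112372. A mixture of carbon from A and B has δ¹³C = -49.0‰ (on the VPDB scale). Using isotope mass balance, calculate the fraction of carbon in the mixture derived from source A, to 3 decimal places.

0.690

δ_A = (0.0104157/0.0112372 − 1)×1000 = (0.926895 − 1)×1000 = -73.105‰
δ_B = (0.0112889/0.0112372 − 1)×1000 = (1.004601 − 1)×1000 = 4.601‰
f_A = (δ_mix − δ_B)/(δ_A − δ_B) = (-49.0 − (4.601))/(-73.105 − (4.601))
f_A = -53.601 / -77.706 = 0.6898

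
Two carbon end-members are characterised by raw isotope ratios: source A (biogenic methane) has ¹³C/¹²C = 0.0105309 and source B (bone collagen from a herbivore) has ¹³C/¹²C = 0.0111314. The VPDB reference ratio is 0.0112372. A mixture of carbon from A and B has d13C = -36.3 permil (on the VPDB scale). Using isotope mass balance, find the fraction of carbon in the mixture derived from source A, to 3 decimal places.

0.503

δ_A = (0.0105309/0.0112372 − 1)×1000 = (0.937146 − 1)×1000 = -62.854 permil
δ_B = (0.0111314/0.0112372 − 1)×1000 = (0.990585 − 1)×1000 = -9.415 permil
f_A = (δ_mix − δ_B)/(δ_A − δ_B) = (-36.3 − (-9.415))/(-62.854 − (-9.415))
f_A = -26.885 / -53.439 = 0.5031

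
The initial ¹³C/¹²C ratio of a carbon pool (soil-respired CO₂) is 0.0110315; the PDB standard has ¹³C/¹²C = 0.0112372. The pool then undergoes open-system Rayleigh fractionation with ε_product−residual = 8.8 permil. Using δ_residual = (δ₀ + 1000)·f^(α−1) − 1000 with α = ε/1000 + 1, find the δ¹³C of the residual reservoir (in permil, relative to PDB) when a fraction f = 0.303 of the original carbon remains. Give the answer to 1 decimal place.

-28.6 permil

δ₀ = (0.0110315/0.0112372 − 1)×1000 = (0.981695 − 1)×1000 = -18.305 permil
α − 1 = ε/1000 = 0.0088
f^(α−1) = 0.303^(0.0088) = 0.989548
δ_res = (-18.305 + 1000) × 0.989548 − 1000 = 971.434 − 1000 = -28.57 permil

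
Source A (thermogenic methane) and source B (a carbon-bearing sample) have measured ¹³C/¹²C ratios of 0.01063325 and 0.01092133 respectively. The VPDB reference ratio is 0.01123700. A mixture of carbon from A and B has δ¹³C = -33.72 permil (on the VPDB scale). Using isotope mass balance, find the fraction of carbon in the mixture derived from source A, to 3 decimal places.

δ_A = (0.01063325/0.01123700 − 1)×1000 = (0.946271 − 1)×1000 = -53.729 permil
δ_B = (0.01092133/0.01123700 − 1)×1000 = (0.971908 − 1)×1000 = -28.092 permil
f_A = (δ_mix − δ_B)/(δ_A − δ_B) = (-33.72 − (-28.092))/(-53.729 − (-28.092))
f_A = -5.628 / -25.637 = 0.2195

0.220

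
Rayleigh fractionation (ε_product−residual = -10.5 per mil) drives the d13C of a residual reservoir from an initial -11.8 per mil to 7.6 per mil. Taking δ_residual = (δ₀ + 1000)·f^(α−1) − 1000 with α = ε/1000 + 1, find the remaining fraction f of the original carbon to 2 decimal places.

α − 1 = ε/1000 = -0.0105
(δ_res + 1000)/(δ₀ + 1000) = (7.6 + 1000)/(-11.8 + 1000) = 1007.6/988.2 = 1.019632
f = 1.019632^(1/-0.0105) = exp(ln(1.019632)/-0.0105) = exp(0.01944/-0.0105)
f = exp(-1.8516) = 0.1570

0.16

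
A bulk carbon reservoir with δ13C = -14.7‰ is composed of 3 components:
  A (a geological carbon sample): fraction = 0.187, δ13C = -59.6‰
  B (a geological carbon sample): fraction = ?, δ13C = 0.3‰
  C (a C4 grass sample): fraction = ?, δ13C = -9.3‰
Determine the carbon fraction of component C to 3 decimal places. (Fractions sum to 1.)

Let f_C and f_B be the unknown fractions; fractions sum to 1 so f_C + f_B = 0.813.
Mass balance: Σ fᵢ·δᵢ = δ_bulk ⇒ f_C·(-9.3) + f_B·(0.3) = -14.7 − (-11.145) = -3.555
Substitute f_B = 0.813 − f_C:
f_C·(-9.3 − 0.3) = -3.555 − 0.813×(0.3) = -3.799
f_C = -3.799 / -9.6 = 0.3957

0.396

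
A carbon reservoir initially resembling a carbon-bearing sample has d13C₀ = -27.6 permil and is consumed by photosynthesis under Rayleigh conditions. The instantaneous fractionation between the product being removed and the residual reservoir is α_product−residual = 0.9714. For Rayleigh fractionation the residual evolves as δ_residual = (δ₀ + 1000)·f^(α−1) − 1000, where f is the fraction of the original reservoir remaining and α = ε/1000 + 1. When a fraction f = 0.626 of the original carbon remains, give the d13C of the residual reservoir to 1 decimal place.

-14.5 permil

Rayleigh residual: δ_res = (δ₀ + 1000)·f^(α−1) − 1000
α − 1 = -0.02860
f^(α−1) = 0.626^(-0.02860) = 1.013487
δ_res = (-27.6 + 1000) × 1.013487 − 1000 = 985.514 − 1000 = -14.49 permil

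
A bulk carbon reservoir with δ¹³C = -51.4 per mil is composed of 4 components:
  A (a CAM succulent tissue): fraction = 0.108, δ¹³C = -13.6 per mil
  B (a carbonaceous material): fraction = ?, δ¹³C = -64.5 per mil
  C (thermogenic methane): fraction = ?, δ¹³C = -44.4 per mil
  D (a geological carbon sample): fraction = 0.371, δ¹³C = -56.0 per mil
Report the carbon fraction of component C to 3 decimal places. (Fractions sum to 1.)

Let f_C and f_B be the unknown fractions; fractions sum to 1 so f_C + f_B = 0.521.
Mass balance: Σ fᵢ·δᵢ = δ_bulk ⇒ f_C·(-44.4) + f_B·(-64.5) = -51.4 − (-22.245) = -29.155
Substitute f_B = 0.521 − f_C:
f_C·(-44.4 − -64.5) = -29.155 − 0.521×(-64.5) = 4.449
f_C = 4.449 / 20.1 = 0.2214

0.221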